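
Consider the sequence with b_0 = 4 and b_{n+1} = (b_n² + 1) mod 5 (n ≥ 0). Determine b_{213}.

1

b_0 = 4,  b_1 = 2,  b_2 = 0,  b_3 = 1,  b_4 = 2.
Since b_4 = b_1 = 2, the sequence is eventually periodic: after a pre-period of length 1 it cycles with period 3.
For n ≥ 1, b_n depends only on (n - 1) mod 3. (213 - 1) mod 3 = 2, so b_{213} = b_3 = 1.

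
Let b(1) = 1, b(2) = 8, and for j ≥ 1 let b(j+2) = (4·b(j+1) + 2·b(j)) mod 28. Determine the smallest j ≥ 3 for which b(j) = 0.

Computing terms: b(1) = 1; b(2) = 8; b(3) = 6; b(4) = 12; b(5) = 4; b(6) = 12; b(7) = 0; b(8) = 24; b(9) = 12; b(10) = 12; b(11) = 16; b(12) = 4; b(13) = 20; b(14) = 4; b(15) = 0; b(16) = 8; b(17) = 4; b(18) = 4; b(19) = 24; b(20) = 20; b(21) = 16; b(22) = 20; b(23) = 0; b(24) = 12; b(25) = 20; b(26) = 20; b(27) = 8; b(28) = 16; b(29) = 24; b(30) = 16; b(31) = 0; b(32) = 4; b(33) = 16; b(34) = 16; b(35) = 12; b(36) = 24; b(37) = 8; b(38) = 24; b(39) = 0; b(40) = 20; b(41) = 24; b(42) = 24; b(43) = 4; b(44) = 8; b(45) = 12; b(46) = 8; b(47) = 0; b(48) = 16; b(49) = 8; b(50) = 8; b(51) = 20; b(52) = 12; b(53) = 4.
Since (b(52), b(53)) = (b(4), b(5)) = (12, 4) (two consecutive terms determine the rest), the sequence is eventually periodic: after a pre-period of length 3 it cycles with period 48.
The value 0 first appears (with j ≥ 3) at b(7).

7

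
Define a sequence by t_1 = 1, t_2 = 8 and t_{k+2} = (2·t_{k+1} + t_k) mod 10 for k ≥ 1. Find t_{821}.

1

Computing terms: t_1 = 1, t_2 = 8, t_3 = 7, t_4 = 2, t_5 = 1, t_6 = 4, t_7 = 9, t_8 = 2, t_9 = 3, t_{10} = 8, t_{11} = 9, t_{12} = 6, t_{13} = 1, t_{14} = 8.
The sequence repeats with period 12.
So t_{821} = t_{1 + ((821-1) mod 12)} = t_5 = 1.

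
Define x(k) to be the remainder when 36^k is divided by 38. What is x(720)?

20

Computing terms: x(1) = 36,  x(2) = 4,  x(3) = 30,  x(4) = 16,  x(5) = 6,  x(6) = 26,  x(7) = 24,  x(8) = 28,  x(9) = 20,  x(10) = 36.
Since x(10) = x(1) = 36, the sequence is periodic with period 9.
So x(720) = x(1 + ((720-1) mod 9)) = x(9) = 20.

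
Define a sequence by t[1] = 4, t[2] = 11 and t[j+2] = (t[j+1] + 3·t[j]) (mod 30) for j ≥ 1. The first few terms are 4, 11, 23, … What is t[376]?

Computing terms: t[1] = 4,  t[2] = 11,  t[3] = 23,  t[4] = 26,  t[5] = 5,  t[6] = 23,  t[7] = 8,  t[8] = 17,  t[9] = 11,  t[10] = 2,  t[11] = 5,  t[12] = 11,  t[13] = 26,  t[14] = 29,  t[15] = 17,  t[16] = 14,  t[17] = 5,  t[18] = 17,  t[19] = 2,  t[20] = 23,  t[21] = 29,  t[22] = 8,  t[23] = 5,  t[24] = 29,  t[25] = 14,  t[26] = 11,  t[27] = 23.
Since (t[26], t[27]) = (t[2], t[3]) = (11, 23) (two consecutive terms determine the rest), the sequence is eventually periodic: after a pre-period of length 1 it cycles with period 24.
For j ≥ 2, t[j] depends only on (j - 2) mod 24. (376 - 2) mod 24 = 14, so t[376] = t[16] = 14.

14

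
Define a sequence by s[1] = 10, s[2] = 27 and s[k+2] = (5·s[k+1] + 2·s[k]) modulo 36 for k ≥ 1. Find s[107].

27

s[1] = 10; s[2] = 27; s[3] = 11; s[4] = 1; s[5] = 27; s[6] = 29; s[7] = 19; s[8] = 9; s[9] = 11; s[10] = 1.
Since (s[9], s[10]) = (s[3], s[4]) = (11, 1) (two consecutive terms determine the rest), the sequence is eventually periodic: after a pre-period of length 2 it cycles with period 6.
For k ≥ 3, s[k] depends only on (k - 3) mod 6. (107 - 3) mod 6 = 2, so s[107] = s[5] = 27.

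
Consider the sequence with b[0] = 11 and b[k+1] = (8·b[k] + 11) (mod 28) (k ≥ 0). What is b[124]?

3

b[0] = 11,  b[1] = 15,  b[2] = 19,  b[3] = 23,  b[4] = 27,  b[5] = 3,  b[6] = 7,  b[7] = 11.
Since b[7] = b[0] = 11, the sequence is periodic with period 7.
So b[124] = b[0 + ((124-0) mod 7)] = b[5] = 3.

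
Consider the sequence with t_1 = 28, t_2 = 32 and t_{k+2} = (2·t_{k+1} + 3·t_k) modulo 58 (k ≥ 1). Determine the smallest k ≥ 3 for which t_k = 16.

Computing terms: t_1 = 28, t_2 = 32, t_3 = 32, t_4 = 44, t_5 = 10, t_6 = 36, t_7 = 44, t_8 = 22, t_9 = 2, t_{10} = 12, t_{11} = 30, t_{12} = 38, t_{13} = 50, t_{14} = 40, t_{15} = 56, t_{16} = 0, t_{17} = 52, t_{18} = 46, t_{19} = 16, t_{20} = 54, t_{21} = 40, t_{22} = 10, t_{23} = 24, t_{24} = 20, t_{25} = 54, t_{26} = 52, t_{27} = 34, t_{28} = 50, t_{29} = 28, t_{30} = 32.
Since (t_{29}, t_{30}) = (t_1, t_2) = (28, 32) (two consecutive terms determine the rest), the sequence is periodic with period 28.
The value 16 first appears (with k ≥ 3) at t_{19}.

19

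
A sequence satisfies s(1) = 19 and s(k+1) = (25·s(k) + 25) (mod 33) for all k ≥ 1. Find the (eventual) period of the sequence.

Listing terms: s(1) = 19, s(2) = 5, s(3) = 18, s(4) = 13, s(5) = 20, s(6) = 30, s(7) = 16, s(8) = 29, s(9) = 24, s(10) = 31, s(11) = 8, s(12) = 27, s(13) = 7, s(14) = 2, s(15) = 9, s(16) = 19.
The sequence repeats with period 15.

15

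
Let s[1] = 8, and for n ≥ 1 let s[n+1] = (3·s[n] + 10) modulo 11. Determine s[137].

We have s[1] = 8,  s[2] = 1,  s[3] = 2,  s[4] = 5,  s[5] = 3,  s[6] = 8.
The sequence repeats with period 5.
So s[137] = s[1 + ((137-1) mod 5)] = s[2] = 1.

1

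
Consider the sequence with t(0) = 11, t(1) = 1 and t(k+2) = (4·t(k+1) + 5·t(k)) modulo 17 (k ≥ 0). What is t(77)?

t(0) = 11,  t(1) = 1,  t(2) = 8,  t(3) = 3,  t(4) = 1,  t(5) = 2,  t(6) = 13,  t(7) = 11,  t(8) = 7,  t(9) = 15,  t(10) = 10,  t(11) = 13,  t(12) = 0,  t(13) = 14,  t(14) = 5,  t(15) = 5,  t(16) = 11,  t(17) = 1.
The sequence repeats with period 16.
(77 - 0) mod 16 = 13, so t(77) = t(13) = 14.

14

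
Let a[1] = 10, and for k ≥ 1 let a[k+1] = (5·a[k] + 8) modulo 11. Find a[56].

10

We have a[1] = 10,  a[2] = 3,  a[3] = 1,  a[4] = 2,  a[5] = 7,  a[6] = 10.
The sequence repeats with period 5.
So a[56] = a[1 + ((56-1) mod 5)] = a[1] = 10.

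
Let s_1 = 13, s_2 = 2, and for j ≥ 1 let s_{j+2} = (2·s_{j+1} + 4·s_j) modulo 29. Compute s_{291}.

Listing terms: s_1 = 13, s_2 = 2, s_3 = 27, s_4 = 4, s_5 = 0, s_6 = 16, s_7 = 3, s_8 = 12, s_9 = 7, s_{10} = 4, s_{11} = 7, s_{12} = 1, s_{13} = 1, s_{14} = 6, s_{15} = 16, s_{16} = 27, s_{17} = 2, s_{18} = 25, s_{19} = 0, s_{20} = 13, s_{21} = 26, s_{22} = 17, s_{23} = 22, s_{24} = 25, s_{25} = 22, s_{26} = 28, s_{27} = 28, s_{28} = 23, s_{29} = 13, s_{30} = 2.
Since (s_{29}, s_{30}) = (s_1, s_2) = (13, 2) (two consecutive terms determine the rest), the sequence is periodic with period 28.
(291 - 1) mod 28 = 10, so s_{291} = s_{11} = 7.

7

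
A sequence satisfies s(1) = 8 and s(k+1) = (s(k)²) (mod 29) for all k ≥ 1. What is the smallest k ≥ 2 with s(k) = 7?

3

We have s(1) = 8,  s(2) = 6,  s(3) = 7,  s(4) = 20,  s(5) = 23,  s(6) = 7.
Since s(6) = s(3) = 7, the sequence is eventually periodic: after a pre-period of length 2 it cycles with period 3.
The value 7 first appears (with k ≥ 2) at s(3).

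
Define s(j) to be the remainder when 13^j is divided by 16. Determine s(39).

5

s(1) = 13; s(2) = 9; s(3) = 5; s(4) = 1; s(5) = 13.
The sequence repeats with period 4.
So s(39) = s(1 + ((39-1) mod 4)) = s(3) = 5.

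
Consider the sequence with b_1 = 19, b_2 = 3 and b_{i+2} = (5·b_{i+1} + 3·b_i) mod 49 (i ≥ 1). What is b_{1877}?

b_1 = 19; b_2 = 3; b_3 = 23; b_4 = 26; b_5 = 3; b_6 = 44; b_7 = 33; b_8 = 3; b_9 = 16; b_{10} = 40; b_{11} = 3; b_{12} = 37; b_{13} = 47; b_{14} = 3; b_{15} = 9; b_{16} = 5; b_{17} = 3; b_{18} = 30; b_{19} = 12; b_{20} = 3; b_{21} = 2; b_{22} = 19; b_{23} = 3.
Since (b_{22}, b_{23}) = (b_1, b_2) = (19, 3) (two consecutive terms determine the rest), the sequence is periodic with period 21.
So b_{1877} = b_{1 + ((1877-1) mod 21)} = b_8 = 3.

3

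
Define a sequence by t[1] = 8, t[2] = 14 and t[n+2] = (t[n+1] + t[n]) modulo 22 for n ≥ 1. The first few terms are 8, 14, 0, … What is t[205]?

14

Computing terms: t[1] = 8, t[2] = 14, t[3] = 0, t[4] = 14, t[5] = 14, t[6] = 6, t[7] = 20, t[8] = 4, t[9] = 2, t[10] = 6, t[11] = 8, t[12] = 14.
Since (t[11], t[12]) = (t[1], t[2]) = (8, 14) (two consecutive terms determine the rest), the sequence is periodic with period 10.
(205 - 1) mod 10 = 4, so t[205] = t[5] = 14.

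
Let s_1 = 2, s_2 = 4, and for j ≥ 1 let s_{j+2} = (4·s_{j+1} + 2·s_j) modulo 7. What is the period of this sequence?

s_1 = 2,  s_2 = 4,  s_3 = 6,  s_4 = 4,  s_5 = 0,  s_6 = 1,  s_7 = 4,  s_8 = 4,  s_9 = 3,  s_{10} = 6,  s_{11} = 2,  s_{12} = 6,  s_{13} = 0,  s_{14} = 5,  s_{15} = 6,  s_{16} = 6,  s_{17} = 1,  s_{18} = 2,  s_{19} = 3,  s_{20} = 2,  s_{21} = 0,  s_{22} = 4,  s_{23} = 2,  s_{24} = 2,  s_{25} = 5,  s_{26} = 3,  s_{27} = 1,  s_{28} = 3,  s_{29} = 0,  s_{30} = 6,  s_{31} = 3,  s_{32} = 3,  s_{33} = 4,  s_{34} = 1,  s_{35} = 5,  s_{36} = 1,  s_{37} = 0,  s_{38} = 2,  s_{39} = 1,  s_{40} = 1,  s_{41} = 6,  s_{42} = 5,  s_{43} = 4,  s_{44} = 5,  s_{45} = 0,  s_{46} = 3,  s_{47} = 5,  s_{48} = 5,  s_{49} = 2,  s_{50} = 4.
The sequence repeats with period 48.

48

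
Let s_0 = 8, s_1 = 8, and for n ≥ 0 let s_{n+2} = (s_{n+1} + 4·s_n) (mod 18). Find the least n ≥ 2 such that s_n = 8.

s_0 = 8; s_1 = 8; s_2 = 4; s_3 = 0; s_4 = 16; s_5 = 16; s_6 = 8; s_7 = 0; s_8 = 14; s_9 = 14; s_{10} = 16; s_{11} = 0; s_{12} = 10; s_{13} = 10; s_{14} = 14; s_{15} = 0; s_{16} = 2; s_{17} = 2; s_{18} = 10; s_{19} = 0; s_{20} = 4; s_{21} = 4; s_{22} = 2; s_{23} = 0; s_{24} = 8; s_{25} = 8.
Since (s_{24}, s_{25}) = (s_0, s_1) = (8, 8) (two consecutive terms determine the rest), the sequence is periodic with period 24.
The value 8 first appears (with n ≥ 2) at s_6.

6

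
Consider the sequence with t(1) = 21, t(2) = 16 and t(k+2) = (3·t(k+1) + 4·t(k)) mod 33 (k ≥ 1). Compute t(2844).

Listing terms: t(1) = 21,  t(2) = 16,  t(3) = 0,  t(4) = 31,  t(5) = 27,  t(6) = 7,  t(7) = 30,  t(8) = 19,  t(9) = 12,  t(10) = 13,  t(11) = 21,  t(12) = 16.
The sequence repeats with period 10.
(2844 - 1) mod 10 = 3, so t(2844) = t(4) = 31.

31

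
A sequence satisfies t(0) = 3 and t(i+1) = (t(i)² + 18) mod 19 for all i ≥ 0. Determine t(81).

16

Computing terms: t(0) = 3; t(1) = 8; t(2) = 6; t(3) = 16; t(4) = 8.
Since t(4) = t(1) = 8, the sequence is eventually periodic: after a pre-period of length 1 it cycles with period 3.
For i ≥ 1, t(i) depends only on (i - 1) mod 3. (81 - 1) mod 3 = 2, so t(81) = t(3) = 16.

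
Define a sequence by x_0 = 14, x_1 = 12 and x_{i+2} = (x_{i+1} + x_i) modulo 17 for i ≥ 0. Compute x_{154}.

14

Computing terms: x_0 = 14; x_1 = 12; x_2 = 9; x_3 = 4; x_4 = 13; x_5 = 0; x_6 = 13; x_7 = 13; x_8 = 9; x_9 = 5; x_{10} = 14; x_{11} = 2; x_{12} = 16; x_{13} = 1; x_{14} = 0; x_{15} = 1; x_{16} = 1; x_{17} = 2; x_{18} = 3; x_{19} = 5; x_{20} = 8; x_{21} = 13; x_{22} = 4; x_{23} = 0; x_{24} = 4; x_{25} = 4; x_{26} = 8; x_{27} = 12; x_{28} = 3; x_{29} = 15; x_{30} = 1; x_{31} = 16; x_{32} = 0; x_{33} = 16; x_{34} = 16; x_{35} = 15; x_{36} = 14; x_{37} = 12.
The sequence repeats with period 36.
(154 - 0) mod 36 = 10, so x_{154} = x_{10} = 14.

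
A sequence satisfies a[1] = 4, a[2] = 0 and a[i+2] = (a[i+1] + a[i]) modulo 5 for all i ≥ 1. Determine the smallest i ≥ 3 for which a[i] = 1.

11

Listing terms: a[1] = 4,  a[2] = 0,  a[3] = 4,  a[4] = 4,  a[5] = 3,  a[6] = 2,  a[7] = 0,  a[8] = 2,  a[9] = 2,  a[10] = 4,  a[11] = 1,  a[12] = 0,  a[13] = 1,  a[14] = 1,  a[15] = 2,  a[16] = 3,  a[17] = 0,  a[18] = 3,  a[19] = 3,  a[20] = 1,  a[21] = 4,  a[22] = 0.
Since (a[21], a[22]) = (a[1], a[2]) = (4, 0) (two consecutive terms determine the rest), the sequence is periodic with period 20.
The value 1 first appears (with i ≥ 3) at a[11].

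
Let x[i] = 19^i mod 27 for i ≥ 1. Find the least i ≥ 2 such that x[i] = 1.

We have x[1] = 19; x[2] = 10; x[3] = 1; x[4] = 19.
The sequence repeats with period 3.
The value 1 first appears (with i ≥ 2) at x[3].

3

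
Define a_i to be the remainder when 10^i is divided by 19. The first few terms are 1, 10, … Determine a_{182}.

a_0 = 1, a_1 = 10, a_2 = 5, a_3 = 12, a_4 = 6, a_5 = 3, a_6 = 11, a_7 = 15, a_8 = 17, a_9 = 18, a_{10} = 9, a_{11} = 14, a_{12} = 7, a_{13} = 13, a_{14} = 16, a_{15} = 8, a_{16} = 4, a_{17} = 2, a_{18} = 1.
The sequence repeats with period 18.
(182 - 0) mod 18 = 2, so a_{182} = a_2 = 5.

5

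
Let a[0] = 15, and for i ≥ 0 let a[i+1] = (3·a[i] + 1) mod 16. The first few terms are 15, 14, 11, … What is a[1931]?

We have a[0] = 15; a[1] = 14; a[2] = 11; a[3] = 2; a[4] = 7; a[5] = 6; a[6] = 3; a[7] = 10; a[8] = 15.
Since a[8] = a[0] = 15, the sequence is periodic with period 8.
So a[1931] = a[0 + ((1931-0) mod 8)] = a[3] = 2.

2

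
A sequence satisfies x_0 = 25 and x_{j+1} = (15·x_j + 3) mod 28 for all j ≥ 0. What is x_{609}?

18

Computing terms: x_0 = 25; x_1 = 14; x_2 = 17; x_3 = 6; x_4 = 9; x_5 = 26; x_6 = 1; x_7 = 18; x_8 = 21; x_9 = 10; x_{10} = 13; x_{11} = 2; x_{12} = 5; x_{13} = 22; x_{14} = 25.
Since x_{14} = x_0 = 25, the sequence is periodic with period 14.
So x_{609} = x_{0 + ((609-0) mod 14)} = x_7 = 18.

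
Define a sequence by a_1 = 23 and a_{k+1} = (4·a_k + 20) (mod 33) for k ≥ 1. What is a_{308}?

28

Computing terms: a_1 = 23,  a_2 = 13,  a_3 = 6,  a_4 = 11,  a_5 = 31,  a_6 = 12,  a_7 = 2,  a_8 = 28,  a_9 = 0,  a_{10} = 20,  a_{11} = 1,  a_{12} = 24,  a_{13} = 17,  a_{14} = 22,  a_{15} = 9,  a_{16} = 23.
The sequence repeats with period 15.
(308 - 1) mod 15 = 7, so a_{308} = a_8 = 28.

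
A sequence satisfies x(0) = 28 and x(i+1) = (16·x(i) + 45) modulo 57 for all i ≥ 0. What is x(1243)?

x(0) = 28, x(1) = 37, x(2) = 10, x(3) = 34, x(4) = 19, x(5) = 7, x(6) = 43, x(7) = 49, x(8) = 31, x(9) = 28.
The sequence repeats with period 9.
(1243 - 0) mod 9 = 1, so x(1243) = x(1) = 37.

37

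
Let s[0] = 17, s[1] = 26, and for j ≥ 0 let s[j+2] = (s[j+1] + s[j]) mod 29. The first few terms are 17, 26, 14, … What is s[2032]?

14

Computing terms: s[0] = 17; s[1] = 26; s[2] = 14; s[3] = 11; s[4] = 25; s[5] = 7; s[6] = 3; s[7] = 10; s[8] = 13; s[9] = 23; s[10] = 7; s[11] = 1; s[12] = 8; s[13] = 9; s[14] = 17; s[15] = 26.
The sequence repeats with period 14.
So s[2032] = s[0 + ((2032-0) mod 14)] = s[2] = 14.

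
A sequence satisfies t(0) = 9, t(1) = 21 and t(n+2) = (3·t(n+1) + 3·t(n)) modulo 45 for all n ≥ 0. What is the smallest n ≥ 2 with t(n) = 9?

Listing terms: t(0) = 9, t(1) = 21, t(2) = 0, t(3) = 18, t(4) = 9, t(5) = 36, t(6) = 0, t(7) = 18.
Since (t(6), t(7)) = (t(2), t(3)) = (0, 18) (two consecutive terms determine the rest), the sequence is eventually periodic: after a pre-period of length 2 it cycles with period 4.
The value 9 first appears (with n ≥ 2) at t(4).

4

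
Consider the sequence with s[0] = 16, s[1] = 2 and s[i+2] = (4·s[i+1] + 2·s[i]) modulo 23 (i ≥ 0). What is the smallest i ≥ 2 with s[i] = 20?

8

We have s[0] = 16,  s[1] = 2,  s[2] = 17,  s[3] = 3,  s[4] = 0,  s[5] = 6,  s[6] = 1,  s[7] = 16,  s[8] = 20,  s[9] = 20,  s[10] = 5,  s[11] = 14,  s[12] = 20,  s[13] = 16,  s[14] = 12,  s[15] = 11,  s[16] = 22,  s[17] = 18,  s[18] = 1,  s[19] = 17,  s[20] = 1,  s[21] = 15,  s[22] = 16,  s[23] = 2.
Since (s[22], s[23]) = (s[0], s[1]) = (16, 2) (two consecutive terms determine the rest), the sequence is periodic with period 22.
The value 20 first appears (with i ≥ 2) at s[8].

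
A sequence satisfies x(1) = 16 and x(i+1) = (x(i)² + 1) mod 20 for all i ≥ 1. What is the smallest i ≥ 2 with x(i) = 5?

6

We have x(1) = 16; x(2) = 17; x(3) = 10; x(4) = 1; x(5) = 2; x(6) = 5; x(7) = 6; x(8) = 17.
Since x(8) = x(2) = 17, the sequence is eventually periodic: after a pre-period of length 1 it cycles with period 6.
The value 5 first appears (with i ≥ 2) at x(6).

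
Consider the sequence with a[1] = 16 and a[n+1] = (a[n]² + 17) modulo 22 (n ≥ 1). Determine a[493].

10

Listing terms: a[1] = 16, a[2] = 9, a[3] = 10, a[4] = 7, a[5] = 0, a[6] = 17, a[7] = 20, a[8] = 21, a[9] = 18, a[10] = 11, a[11] = 6, a[12] = 9.
Since a[12] = a[2] = 9, the sequence is eventually periodic: after a pre-period of length 1 it cycles with period 10.
For n ≥ 2, a[n] depends only on (n - 2) mod 10. (493 - 2) mod 10 = 1, so a[493] = a[3] = 10.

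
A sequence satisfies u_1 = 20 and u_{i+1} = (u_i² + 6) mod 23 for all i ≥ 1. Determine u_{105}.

9

u_1 = 20; u_2 = 15; u_3 = 1; u_4 = 7; u_5 = 9; u_6 = 18; u_7 = 8; u_8 = 1.
Since u_8 = u_3 = 1, the sequence is eventually periodic: after a pre-period of length 2 it cycles with period 5.
For i ≥ 3, u_i depends only on (i - 3) mod 5. (105 - 3) mod 5 = 2, so u_{105} = u_5 = 9.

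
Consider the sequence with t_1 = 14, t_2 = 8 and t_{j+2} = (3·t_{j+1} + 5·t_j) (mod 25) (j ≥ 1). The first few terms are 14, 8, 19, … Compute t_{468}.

Listing terms: t_1 = 14,  t_2 = 8,  t_3 = 19,  t_4 = 22,  t_5 = 11,  t_6 = 18,  t_7 = 9,  t_8 = 17,  t_9 = 21,  t_{10} = 23,  t_{11} = 24,  t_{12} = 12,  t_{13} = 6,  t_{14} = 3,  t_{15} = 14,  t_{16} = 7,  t_{17} = 16,  t_{18} = 8,  t_{19} = 4,  t_{20} = 2,  t_{21} = 1,  t_{22} = 13,  t_{23} = 19,  t_{24} = 22.
Since (t_{23}, t_{24}) = (t_3, t_4) = (19, 22) (two consecutive terms determine the rest), the sequence is eventually periodic: after a pre-period of length 2 it cycles with period 20.
For j ≥ 3, t_j depends only on (j - 3) mod 20. (468 - 3) mod 20 = 5, so t_{468} = t_8 = 17.

17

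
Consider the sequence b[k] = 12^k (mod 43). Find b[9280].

We have b[1] = 12; b[2] = 15; b[3] = 8; b[4] = 10; b[5] = 34; b[6] = 21; b[7] = 37; b[8] = 14; b[9] = 39; b[10] = 38; b[11] = 26; b[12] = 11; b[13] = 3; b[14] = 36; b[15] = 2; b[16] = 24; b[17] = 30; b[18] = 16; b[19] = 20; b[20] = 25; b[21] = 42; b[22] = 31; b[23] = 28; b[24] = 35; b[25] = 33; b[26] = 9; b[27] = 22; b[28] = 6; b[29] = 29; b[30] = 4; b[31] = 5; b[32] = 17; b[33] = 32; b[34] = 40; b[35] = 7; b[36] = 41; b[37] = 19; b[38] = 13; b[39] = 27; b[40] = 23; b[41] = 18; b[42] = 1; b[43] = 12.
Since b[43] = b[1] = 12, the sequence is periodic with period 42.
(9280 - 1) mod 42 = 39, so b[9280] = b[40] = 23.

23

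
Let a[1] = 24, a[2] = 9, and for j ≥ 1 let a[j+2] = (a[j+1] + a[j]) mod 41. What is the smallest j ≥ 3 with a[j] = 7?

a[1] = 24,  a[2] = 9,  a[3] = 33,  a[4] = 1,  a[5] = 34,  a[6] = 35,  a[7] = 28,  a[8] = 22,  a[9] = 9,  a[10] = 31,  a[11] = 40,  a[12] = 30,  a[13] = 29,  a[14] = 18,  a[15] = 6,  a[16] = 24,  a[17] = 30,  a[18] = 13,  a[19] = 2,  a[20] = 15,  a[21] = 17,  a[22] = 32,  a[23] = 8,  a[24] = 40,  a[25] = 7,  a[26] = 6,  a[27] = 13,  a[28] = 19,  a[29] = 32,  a[30] = 10,  a[31] = 1,  a[32] = 11,  a[33] = 12,  a[34] = 23,  a[35] = 35,  a[36] = 17,  a[37] = 11,  a[38] = 28,  a[39] = 39,  a[40] = 26,  a[41] = 24,  a[42] = 9.
Since (a[41], a[42]) = (a[1], a[2]) = (24, 9) (two consecutive terms determine the rest), the sequence is periodic with period 40.
The value 7 first appears (with j ≥ 3) at a[25].

25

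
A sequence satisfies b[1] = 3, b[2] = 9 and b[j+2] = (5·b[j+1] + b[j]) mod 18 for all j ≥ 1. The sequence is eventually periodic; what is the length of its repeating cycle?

24

Computing terms: b[1] = 3; b[2] = 9; b[3] = 12; b[4] = 15; b[5] = 15; b[6] = 0; b[7] = 15; b[8] = 3; b[9] = 12; b[10] = 9; b[11] = 3; b[12] = 6; b[13] = 15; b[14] = 9; b[15] = 6; b[16] = 3; b[17] = 3; b[18] = 0; b[19] = 3; b[20] = 15; b[21] = 6; b[22] = 9; b[23] = 15; b[24] = 12; b[25] = 3; b[26] = 9.
Since (b[25], b[26]) = (b[1], b[2]) = (3, 9) (two consecutive terms determine the rest), the sequence is periodic with period 24.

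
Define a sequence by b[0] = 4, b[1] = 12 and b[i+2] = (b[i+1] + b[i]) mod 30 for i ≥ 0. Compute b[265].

12

Listing terms: b[0] = 4,  b[1] = 12,  b[2] = 16,  b[3] = 28,  b[4] = 14,  b[5] = 12,  b[6] = 26,  b[7] = 8,  b[8] = 4,  b[9] = 12.
The sequence repeats with period 8.
So b[265] = b[0 + ((265-0) mod 8)] = b[1] = 12.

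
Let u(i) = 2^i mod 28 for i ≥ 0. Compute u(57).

8

We have u(0) = 1; u(1) = 2; u(2) = 4; u(3) = 8; u(4) = 16; u(5) = 4.
Since u(5) = u(2) = 4, the sequence is eventually periodic: after a pre-period of length 2 it cycles with period 3.
For i ≥ 2, u(i) depends only on (i - 2) mod 3. (57 - 2) mod 3 = 1, so u(57) = u(3) = 8.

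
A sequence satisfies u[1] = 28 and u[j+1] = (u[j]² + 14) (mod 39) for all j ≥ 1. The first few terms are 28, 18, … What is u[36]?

27

Listing terms: u[1] = 28, u[2] = 18, u[3] = 26, u[4] = 27, u[5] = 2, u[6] = 18.
Since u[6] = u[2] = 18, the sequence is eventually periodic: after a pre-period of length 1 it cycles with period 4.
For j ≥ 2, u[j] depends only on (j - 2) mod 4. (36 - 2) mod 4 = 2, so u[36] = u[4] = 27.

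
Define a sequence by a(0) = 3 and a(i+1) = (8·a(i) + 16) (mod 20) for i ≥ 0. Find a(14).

16

a(0) = 3, a(1) = 0, a(2) = 16, a(3) = 4, a(4) = 8, a(5) = 0.
Since a(5) = a(1) = 0, the sequence is eventually periodic: after a pre-period of length 1 it cycles with period 4.
For i ≥ 1, a(i) depends only on (i - 1) mod 4. (14 - 1) mod 4 = 1, so a(14) = a(2) = 16.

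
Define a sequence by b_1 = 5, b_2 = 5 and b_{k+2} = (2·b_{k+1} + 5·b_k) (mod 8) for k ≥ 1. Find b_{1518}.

5

Listing terms: b_1 = 5,  b_2 = 5,  b_3 = 3,  b_4 = 7,  b_5 = 5,  b_6 = 5.
Since (b_5, b_6) = (b_1, b_2) = (5, 5) (two consecutive terms determine the rest), the sequence is periodic with period 4.
So b_{1518} = b_{1 + ((1518-1) mod 4)} = b_2 = 5.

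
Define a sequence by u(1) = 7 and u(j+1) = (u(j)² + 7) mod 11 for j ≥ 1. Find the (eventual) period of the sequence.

Listing terms: u(1) = 7,  u(2) = 1,  u(3) = 8,  u(4) = 5,  u(5) = 10,  u(6) = 8.
Since u(6) = u(3) = 8, the sequence is eventually periodic: after a pre-period of length 2 it cycles with period 3.

3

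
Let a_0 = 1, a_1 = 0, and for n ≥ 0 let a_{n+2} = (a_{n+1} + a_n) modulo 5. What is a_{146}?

We have a_0 = 1,  a_1 = 0,  a_2 = 1,  a_3 = 1,  a_4 = 2,  a_5 = 3,  a_6 = 0,  a_7 = 3,  a_8 = 3,  a_9 = 1,  a_{10} = 4,  a_{11} = 0,  a_{12} = 4,  a_{13} = 4,  a_{14} = 3,  a_{15} = 2,  a_{16} = 0,  a_{17} = 2,  a_{18} = 2,  a_{19} = 4,  a_{20} = 1,  a_{21} = 0.
Since (a_{20}, a_{21}) = (a_0, a_1) = (1, 0) (two consecutive terms determine the rest), the sequence is periodic with period 20.
So a_{146} = a_{0 + ((146-0) mod 20)} = a_6 = 0.

0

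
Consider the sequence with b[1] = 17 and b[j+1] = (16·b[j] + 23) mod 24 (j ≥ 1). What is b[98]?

b[1] = 17; b[2] = 7; b[3] = 15; b[4] = 23; b[5] = 7.
Since b[5] = b[2] = 7, the sequence is eventually periodic: after a pre-period of length 1 it cycles with period 3.
For j ≥ 2, b[j] depends only on (j - 2) mod 3. (98 - 2) mod 3 = 0, so b[98] = b[2] = 7.

7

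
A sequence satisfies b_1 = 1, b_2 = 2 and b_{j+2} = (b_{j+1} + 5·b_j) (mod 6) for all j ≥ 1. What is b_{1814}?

2

b_1 = 1; b_2 = 2; b_3 = 1; b_4 = 5; b_5 = 4; b_6 = 5; b_7 = 1; b_8 = 2.
The sequence repeats with period 6.
So b_{1814} = b_{1 + ((1814-1) mod 6)} = b_2 = 2.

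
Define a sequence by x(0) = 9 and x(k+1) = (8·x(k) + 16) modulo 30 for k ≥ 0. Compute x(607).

16

We have x(0) = 9,  x(1) = 28,  x(2) = 0,  x(3) = 16,  x(4) = 24,  x(5) = 28.
Since x(5) = x(1) = 28, the sequence is eventually periodic: after a pre-period of length 1 it cycles with period 4.
For k ≥ 1, x(k) depends only on (k - 1) mod 4. (607 - 1) mod 4 = 2, so x(607) = x(3) = 16.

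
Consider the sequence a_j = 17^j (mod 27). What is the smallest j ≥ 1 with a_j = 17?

a_0 = 1; a_1 = 17; a_2 = 19; a_3 = 26; a_4 = 10; a_5 = 8; a_6 = 1.
The sequence repeats with period 6.
The value 17 first appears (with j ≥ 1) at a_1.

1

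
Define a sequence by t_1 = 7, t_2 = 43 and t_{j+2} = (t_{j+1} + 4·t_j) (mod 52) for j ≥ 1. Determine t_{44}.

35

We have t_1 = 7; t_2 = 43; t_3 = 19; t_4 = 35; t_5 = 7; t_6 = 43.
Since (t_5, t_6) = (t_1, t_2) = (7, 43) (two consecutive terms determine the rest), the sequence is periodic with period 4.
(44 - 1) mod 4 = 3, so t_{44} = t_4 = 35.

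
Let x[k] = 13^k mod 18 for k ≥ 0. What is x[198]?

1

x[0] = 1, x[1] = 13, x[2] = 7, x[3] = 1.
Since x[3] = x[0] = 1, the sequence is periodic with period 3.
(198 - 0) mod 3 = 0, so x[198] = x[0] = 1.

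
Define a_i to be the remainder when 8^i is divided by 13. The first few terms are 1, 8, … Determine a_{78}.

12

Listing terms: a_0 = 1, a_1 = 8, a_2 = 12, a_3 = 5, a_4 = 1.
The sequence repeats with period 4.
So a_{78} = a_{0 + ((78-0) mod 4)} = a_2 = 12.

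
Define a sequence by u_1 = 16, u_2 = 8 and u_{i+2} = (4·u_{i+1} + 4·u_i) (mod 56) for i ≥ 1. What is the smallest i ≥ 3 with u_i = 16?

7

We have u_1 = 16; u_2 = 8; u_3 = 40; u_4 = 24; u_5 = 32; u_6 = 0; u_7 = 16; u_8 = 8.
Since (u_7, u_8) = (u_1, u_2) = (16, 8) (two consecutive terms determine the rest), the sequence is periodic with period 6.
The value 16 next appears (with i ≥ 3) at u_7.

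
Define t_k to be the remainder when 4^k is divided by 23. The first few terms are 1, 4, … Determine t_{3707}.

t_0 = 1,  t_1 = 4,  t_2 = 16,  t_3 = 18,  t_4 = 3,  t_5 = 12,  t_6 = 2,  t_7 = 8,  t_8 = 9,  t_9 = 13,  t_{10} = 6,  t_{11} = 1.
Since t_{11} = t_0 = 1, the sequence is periodic with period 11.
So t_{3707} = t_{0 + ((3707-0) mod 11)} = t_0 = 1.

1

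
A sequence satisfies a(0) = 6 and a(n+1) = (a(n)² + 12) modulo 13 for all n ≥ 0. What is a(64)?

We have a(0) = 6, a(1) = 9, a(2) = 2, a(3) = 3, a(4) = 8, a(5) = 11, a(6) = 3.
Since a(6) = a(3) = 3, the sequence is eventually periodic: after a pre-period of length 3 it cycles with period 3.
For n ≥ 3, a(n) depends only on (n - 3) mod 3. (64 - 3) mod 3 = 1, so a(64) = a(4) = 8.

8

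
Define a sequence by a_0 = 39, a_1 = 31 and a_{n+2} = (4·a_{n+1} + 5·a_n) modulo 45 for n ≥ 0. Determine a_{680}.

19

Computing terms: a_0 = 39, a_1 = 31, a_2 = 4, a_3 = 36, a_4 = 29, a_5 = 26, a_6 = 24, a_7 = 1, a_8 = 34, a_9 = 6, a_{10} = 14, a_{11} = 41, a_{12} = 9, a_{13} = 16, a_{14} = 19, a_{15} = 21, a_{16} = 44, a_{17} = 11, a_{18} = 39, a_{19} = 31.
The sequence repeats with period 18.
So a_{680} = a_{0 + ((680-0) mod 18)} = a_{14} = 19.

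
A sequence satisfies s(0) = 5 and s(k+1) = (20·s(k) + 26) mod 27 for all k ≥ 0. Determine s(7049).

We have s(0) = 5,  s(1) = 18,  s(2) = 8,  s(3) = 24,  s(4) = 20,  s(5) = 21,  s(6) = 14,  s(7) = 9,  s(8) = 17,  s(9) = 15,  s(10) = 2,  s(11) = 12,  s(12) = 23,  s(13) = 0,  s(14) = 26,  s(15) = 6,  s(16) = 11,  s(17) = 3,  s(18) = 5.
The sequence repeats with period 18.
So s(7049) = s(0 + ((7049-0) mod 18)) = s(11) = 12.

12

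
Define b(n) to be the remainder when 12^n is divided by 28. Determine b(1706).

We have b(0) = 1, b(1) = 12, b(2) = 4, b(3) = 20, b(4) = 16, b(5) = 24, b(6) = 8, b(7) = 12.
Since b(7) = b(1) = 12, the sequence is eventually periodic: after a pre-period of length 1 it cycles with period 6.
For n ≥ 1, b(n) depends only on (n - 1) mod 6. (1706 - 1) mod 6 = 1, so b(1706) = b(2) = 4.

4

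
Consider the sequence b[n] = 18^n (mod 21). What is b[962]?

9

Listing terms: b[1] = 18, b[2] = 9, b[3] = 15, b[4] = 18.
The sequence repeats with period 3.
So b[962] = b[1 + ((962-1) mod 3)] = b[2] = 9.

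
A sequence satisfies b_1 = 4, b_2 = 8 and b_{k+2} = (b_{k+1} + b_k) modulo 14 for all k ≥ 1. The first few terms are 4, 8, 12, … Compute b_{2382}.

Listing terms: b_1 = 4; b_2 = 8; b_3 = 12; b_4 = 6; b_5 = 4; b_6 = 10; b_7 = 0; b_8 = 10; b_9 = 10; b_{10} = 6; b_{11} = 2; b_{12} = 8; b_{13} = 10; b_{14} = 4; b_{15} = 0; b_{16} = 4; b_{17} = 4; b_{18} = 8.
The sequence repeats with period 16.
So b_{2382} = b_{1 + ((2382-1) mod 16)} = b_{14} = 4.

4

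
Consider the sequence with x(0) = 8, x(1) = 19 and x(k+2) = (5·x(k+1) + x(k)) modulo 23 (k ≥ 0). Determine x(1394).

13

x(0) = 8; x(1) = 19; x(2) = 11; x(3) = 5; x(4) = 13; x(5) = 1; x(6) = 18; x(7) = 22; x(8) = 13; x(9) = 18; x(10) = 11; x(11) = 4; x(12) = 8; x(13) = 21; x(14) = 21; x(15) = 11; x(16) = 7; x(17) = 0; x(18) = 7; x(19) = 12; x(20) = 21; x(21) = 2; x(22) = 8; x(23) = 19.
The sequence repeats with period 22.
So x(1394) = x(0 + ((1394-0) mod 22)) = x(8) = 13.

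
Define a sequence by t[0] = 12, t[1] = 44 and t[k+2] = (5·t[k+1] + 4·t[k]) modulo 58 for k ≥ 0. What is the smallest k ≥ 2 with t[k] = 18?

13

Computing terms: t[0] = 12; t[1] = 44; t[2] = 36; t[3] = 8; t[4] = 10; t[5] = 24; t[6] = 44; t[7] = 26; t[8] = 16; t[9] = 10; t[10] = 56; t[11] = 30; t[12] = 26; t[13] = 18; t[14] = 20; t[15] = 56; t[16] = 12; t[17] = 52; t[18] = 18; t[19] = 8; t[20] = 54; t[21] = 12; t[22] = 44.
The sequence repeats with period 21.
The value 18 first appears (with k ≥ 2) at t[13].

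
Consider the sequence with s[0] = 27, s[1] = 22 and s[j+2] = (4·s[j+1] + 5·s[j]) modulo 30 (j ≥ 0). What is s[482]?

Computing terms: s[0] = 27; s[1] = 22; s[2] = 13; s[3] = 12; s[4] = 23; s[5] = 2; s[6] = 3; s[7] = 22; s[8] = 13.
Since (s[7], s[8]) = (s[1], s[2]) = (22, 13) (two consecutive terms determine the rest), the sequence is eventually periodic: after a pre-period of length 1 it cycles with period 6.
For j ≥ 1, s[j] depends only on (j - 1) mod 6. (482 - 1) mod 6 = 1, so s[482] = s[2] = 13.

13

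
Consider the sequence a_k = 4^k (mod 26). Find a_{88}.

Listing terms: a_1 = 4,  a_2 = 16,  a_3 = 12,  a_4 = 22,  a_5 = 10,  a_6 = 14,  a_7 = 4.
Since a_7 = a_1 = 4, the sequence is periodic with period 6.
(88 - 1) mod 6 = 3, so a_{88} = a_4 = 22.

22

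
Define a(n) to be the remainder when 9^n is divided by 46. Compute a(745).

Listing terms: a(1) = 9; a(2) = 35; a(3) = 39; a(4) = 29; a(5) = 31; a(6) = 3; a(7) = 27; a(8) = 13; a(9) = 25; a(10) = 41; a(11) = 1; a(12) = 9.
The sequence repeats with period 11.
So a(745) = a(1 + ((745-1) mod 11)) = a(8) = 13.

13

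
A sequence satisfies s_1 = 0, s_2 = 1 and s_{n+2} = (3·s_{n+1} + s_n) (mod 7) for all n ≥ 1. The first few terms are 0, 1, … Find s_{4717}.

We have s_1 = 0, s_2 = 1, s_3 = 3, s_4 = 3, s_5 = 5, s_6 = 4, s_7 = 3, s_8 = 6, s_9 = 0, s_{10} = 6, s_{11} = 4, s_{12} = 4, s_{13} = 2, s_{14} = 3, s_{15} = 4, s_{16} = 1, s_{17} = 0, s_{18} = 1.
Since (s_{17}, s_{18}) = (s_1, s_2) = (0, 1) (two consecutive terms determine the rest), the sequence is periodic with period 16.
(4717 - 1) mod 16 = 12, so s_{4717} = s_{13} = 2.

2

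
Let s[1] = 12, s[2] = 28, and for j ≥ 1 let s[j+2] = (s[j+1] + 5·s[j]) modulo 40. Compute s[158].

28

Listing terms: s[1] = 12, s[2] = 28, s[3] = 8, s[4] = 28, s[5] = 28, s[6] = 8.
Since (s[5], s[6]) = (s[2], s[3]) = (28, 8) (two consecutive terms determine the rest), the sequence is eventually periodic: after a pre-period of length 1 it cycles with period 3.
For j ≥ 2, s[j] depends only on (j - 2) mod 3. (158 - 2) mod 3 = 0, so s[158] = s[2] = 28.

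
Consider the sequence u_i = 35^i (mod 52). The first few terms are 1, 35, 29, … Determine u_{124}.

9

Computing terms: u_0 = 1, u_1 = 35, u_2 = 29, u_3 = 27, u_4 = 9, u_5 = 3, u_6 = 1.
The sequence repeats with period 6.
(124 - 0) mod 6 = 4, so u_{124} = u_4 = 9.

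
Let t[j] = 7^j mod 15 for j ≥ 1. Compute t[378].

t[1] = 7,  t[2] = 4,  t[3] = 13,  t[4] = 1,  t[5] = 7.
The sequence repeats with period 4.
(378 - 1) mod 4 = 1, so t[378] = t[2] = 4.

4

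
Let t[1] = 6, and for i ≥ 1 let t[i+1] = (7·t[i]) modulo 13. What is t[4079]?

11

Computing terms: t[1] = 6,  t[2] = 3,  t[3] = 8,  t[4] = 4,  t[5] = 2,  t[6] = 1,  t[7] = 7,  t[8] = 10,  t[9] = 5,  t[10] = 9,  t[11] = 11,  t[12] = 12,  t[13] = 6.
Since t[13] = t[1] = 6, the sequence is periodic with period 12.
(4079 - 1) mod 12 = 10, so t[4079] = t[11] = 11.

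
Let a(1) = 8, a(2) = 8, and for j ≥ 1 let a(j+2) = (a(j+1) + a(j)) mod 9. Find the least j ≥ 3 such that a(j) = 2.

a(1) = 8, a(2) = 8, a(3) = 7, a(4) = 6, a(5) = 4, a(6) = 1, a(7) = 5, a(8) = 6, a(9) = 2, a(10) = 8, a(11) = 1, a(12) = 0, a(13) = 1, a(14) = 1, a(15) = 2, a(16) = 3, a(17) = 5, a(18) = 8, a(19) = 4, a(20) = 3, a(21) = 7, a(22) = 1, a(23) = 8, a(24) = 0, a(25) = 8, a(26) = 8.
Since (a(25), a(26)) = (a(1), a(2)) = (8, 8) (two consecutive terms determine the rest), the sequence is periodic with period 24.
The value 2 first appears (with j ≥ 3) at a(9).

9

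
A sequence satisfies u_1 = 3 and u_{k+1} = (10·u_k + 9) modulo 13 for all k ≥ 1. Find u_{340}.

8

u_1 = 3,  u_2 = 0,  u_3 = 9,  u_4 = 8,  u_5 = 11,  u_6 = 2,  u_7 = 3.
The sequence repeats with period 6.
So u_{340} = u_{1 + ((340-1) mod 6)} = u_4 = 8.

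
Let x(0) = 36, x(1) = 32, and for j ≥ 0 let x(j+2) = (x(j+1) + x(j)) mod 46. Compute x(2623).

32

We have x(0) = 36; x(1) = 32; x(2) = 22; x(3) = 8; x(4) = 30; x(5) = 38; x(6) = 22; x(7) = 14; x(8) = 36; x(9) = 4; x(10) = 40; x(11) = 44; x(12) = 38; x(13) = 36; x(14) = 28; x(15) = 18; x(16) = 0; x(17) = 18; x(18) = 18; x(19) = 36; x(20) = 8; x(21) = 44; x(22) = 6; x(23) = 4; x(24) = 10; x(25) = 14; x(26) = 24; x(27) = 38; x(28) = 16; x(29) = 8; x(30) = 24; x(31) = 32; x(32) = 10; x(33) = 42; x(34) = 6; x(35) = 2; x(36) = 8; x(37) = 10; x(38) = 18; x(39) = 28; x(40) = 0; x(41) = 28; x(42) = 28; x(43) = 10; x(44) = 38; x(45) = 2; x(46) = 40; x(47) = 42; x(48) = 36; x(49) = 32.
Since (x(48), x(49)) = (x(0), x(1)) = (36, 32) (two consecutive terms determine the rest), the sequence is periodic with period 48.
So x(2623) = x(0 + ((2623-0) mod 48)) = x(31) = 32.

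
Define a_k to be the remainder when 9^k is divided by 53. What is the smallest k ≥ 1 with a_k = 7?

Computing terms: a_0 = 1,  a_1 = 9,  a_2 = 28,  a_3 = 40,  a_4 = 42,  a_5 = 7,  a_6 = 10,  a_7 = 37,  a_8 = 15,  a_9 = 29,  a_{10} = 49,  a_{11} = 17,  a_{12} = 47,  a_{13} = 52,  a_{14} = 44,  a_{15} = 25,  a_{16} = 13,  a_{17} = 11,  a_{18} = 46,  a_{19} = 43,  a_{20} = 16,  a_{21} = 38,  a_{22} = 24,  a_{23} = 4,  a_{24} = 36,  a_{25} = 6,  a_{26} = 1.
Since a_{26} = a_0 = 1, the sequence is periodic with period 26.
The value 7 first appears (with k ≥ 1) at a_5.

5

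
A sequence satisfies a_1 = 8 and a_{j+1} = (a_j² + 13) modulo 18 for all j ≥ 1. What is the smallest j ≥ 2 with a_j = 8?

7

Listing terms: a_1 = 8,  a_2 = 5,  a_3 = 2,  a_4 = 17,  a_5 = 14,  a_6 = 11,  a_7 = 8.
Since a_7 = a_1 = 8, the sequence is periodic with period 6.
The value 8 next appears (with j ≥ 2) at a_7.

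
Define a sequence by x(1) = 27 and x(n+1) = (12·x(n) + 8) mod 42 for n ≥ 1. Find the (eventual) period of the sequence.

x(1) = 27,  x(2) = 38,  x(3) = 2,  x(4) = 32,  x(5) = 14,  x(6) = 8,  x(7) = 20,  x(8) = 38.
Since x(8) = x(2) = 38, the sequence is eventually periodic: after a pre-period of length 1 it cycles with period 6.

6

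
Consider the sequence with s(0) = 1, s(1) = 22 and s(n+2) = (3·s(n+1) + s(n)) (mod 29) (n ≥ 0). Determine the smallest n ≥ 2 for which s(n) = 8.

We have s(0) = 1,  s(1) = 22,  s(2) = 9,  s(3) = 20,  s(4) = 11,  s(5) = 24,  s(6) = 25,  s(7) = 12,  s(8) = 3,  s(9) = 21,  s(10) = 8,  s(11) = 16,  s(12) = 27,  s(13) = 10,  s(14) = 28,  s(15) = 7,  s(16) = 20,  s(17) = 9,  s(18) = 18,  s(19) = 5,  s(20) = 4,  s(21) = 17,  s(22) = 26,  s(23) = 8,  s(24) = 21,  s(25) = 13,  s(26) = 2,  s(27) = 19,  s(28) = 1,  s(29) = 22.
The sequence repeats with period 28.
The value 8 first appears (with n ≥ 2) at s(10).

10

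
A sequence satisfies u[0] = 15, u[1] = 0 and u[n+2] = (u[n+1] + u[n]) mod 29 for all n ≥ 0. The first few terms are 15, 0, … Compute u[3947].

14

Listing terms: u[0] = 15, u[1] = 0, u[2] = 15, u[3] = 15, u[4] = 1, u[5] = 16, u[6] = 17, u[7] = 4, u[8] = 21, u[9] = 25, u[10] = 17, u[11] = 13, u[12] = 1, u[13] = 14, u[14] = 15, u[15] = 0.
The sequence repeats with period 14.
(3947 - 0) mod 14 = 13, so u[3947] = u[13] = 14.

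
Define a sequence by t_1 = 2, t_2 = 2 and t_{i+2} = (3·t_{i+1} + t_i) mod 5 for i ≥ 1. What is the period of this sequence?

t_1 = 2,  t_2 = 2,  t_3 = 3,  t_4 = 1,  t_5 = 1,  t_6 = 4,  t_7 = 3,  t_8 = 3,  t_9 = 2,  t_{10} = 4,  t_{11} = 4,  t_{12} = 1,  t_{13} = 2,  t_{14} = 2.
The sequence repeats with period 12.

12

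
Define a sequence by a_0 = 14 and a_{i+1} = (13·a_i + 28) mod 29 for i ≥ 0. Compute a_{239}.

7

We have a_0 = 14, a_1 = 7, a_2 = 3, a_3 = 9, a_4 = 0, a_5 = 28, a_6 = 15, a_7 = 20, a_8 = 27, a_9 = 2, a_{10} = 25, a_{11} = 5, a_{12} = 6, a_{13} = 19, a_{14} = 14.
The sequence repeats with period 14.
(239 - 0) mod 14 = 1, so a_{239} = a_1 = 7.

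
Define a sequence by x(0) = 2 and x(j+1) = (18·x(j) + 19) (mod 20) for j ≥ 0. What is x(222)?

Listing terms: x(0) = 2, x(1) = 15, x(2) = 9, x(3) = 1, x(4) = 17, x(5) = 5, x(6) = 9.
Since x(6) = x(2) = 9, the sequence is eventually periodic: after a pre-period of length 2 it cycles with period 4.
For j ≥ 2, x(j) depends only on (j - 2) mod 4. (222 - 2) mod 4 = 0, so x(222) = x(2) = 9.

9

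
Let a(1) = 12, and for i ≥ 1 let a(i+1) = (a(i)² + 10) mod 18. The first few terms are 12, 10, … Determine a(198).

a(1) = 12,  a(2) = 10,  a(3) = 2,  a(4) = 14,  a(5) = 8,  a(6) = 2.
Since a(6) = a(3) = 2, the sequence is eventually periodic: after a pre-period of length 2 it cycles with period 3.
For i ≥ 3, a(i) depends only on (i - 3) mod 3. (198 - 3) mod 3 = 0, so a(198) = a(3) = 2.

2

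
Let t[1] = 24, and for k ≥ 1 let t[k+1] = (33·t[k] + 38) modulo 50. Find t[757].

We have t[1] = 24,  t[2] = 30,  t[3] = 28,  t[4] = 12,  t[5] = 34,  t[6] = 10,  t[7] = 18,  t[8] = 32,  t[9] = 44,  t[10] = 40,  t[11] = 8,  t[12] = 2,  t[13] = 4,  t[14] = 20,  t[15] = 48,  t[16] = 22,  t[17] = 14,  t[18] = 0,  t[19] = 38,  t[20] = 42,  t[21] = 24.
The sequence repeats with period 20.
So t[757] = t[1 + ((757-1) mod 20)] = t[17] = 14.

14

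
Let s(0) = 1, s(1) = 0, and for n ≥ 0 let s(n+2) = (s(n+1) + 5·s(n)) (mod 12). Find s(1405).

0

Listing terms: s(0) = 1, s(1) = 0, s(2) = 5, s(3) = 5, s(4) = 6, s(5) = 7, s(6) = 1, s(7) = 0.
Since (s(6), s(7)) = (s(0), s(1)) = (1, 0) (two consecutive terms determine the rest), the sequence is periodic with period 6.
So s(1405) = s(0 + ((1405-0) mod 6)) = s(1) = 0.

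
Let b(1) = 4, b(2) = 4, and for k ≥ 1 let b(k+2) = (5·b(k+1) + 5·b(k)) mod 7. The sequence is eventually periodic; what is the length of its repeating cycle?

24

We have b(1) = 4,  b(2) = 4,  b(3) = 5,  b(4) = 3,  b(5) = 5,  b(6) = 5,  b(7) = 1,  b(8) = 2,  b(9) = 1,  b(10) = 1,  b(11) = 3,  b(12) = 6,  b(13) = 3,  b(14) = 3,  b(15) = 2,  b(16) = 4,  b(17) = 2,  b(18) = 2,  b(19) = 6,  b(20) = 5,  b(21) = 6,  b(22) = 6,  b(23) = 4,  b(24) = 1,  b(25) = 4,  b(26) = 4.
Since (b(25), b(26)) = (b(1), b(2)) = (4, 4) (two consecutive terms determine the rest), the sequence is periodic with period 24.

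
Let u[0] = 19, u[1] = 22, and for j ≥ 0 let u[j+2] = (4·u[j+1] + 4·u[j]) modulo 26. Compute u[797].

Listing terms: u[0] = 19, u[1] = 22, u[2] = 8, u[3] = 16, u[4] = 18, u[5] = 6, u[6] = 18, u[7] = 18, u[8] = 14, u[9] = 24, u[10] = 22, u[11] = 2, u[12] = 18, u[13] = 2, u[14] = 2, u[15] = 16, u[16] = 20, u[17] = 14, u[18] = 6, u[19] = 2, u[20] = 6, u[21] = 6, u[22] = 22, u[23] = 8.
Since (u[22], u[23]) = (u[1], u[2]) = (22, 8) (two consecutive terms determine the rest), the sequence is eventually periodic: after a pre-period of length 1 it cycles with period 21.
For j ≥ 1, u[j] depends only on (j - 1) mod 21. (797 - 1) mod 21 = 19, so u[797] = u[20] = 6.

6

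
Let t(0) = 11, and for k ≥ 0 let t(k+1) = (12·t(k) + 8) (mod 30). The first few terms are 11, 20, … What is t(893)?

Computing terms: t(0) = 11, t(1) = 20, t(2) = 8, t(3) = 14, t(4) = 26, t(5) = 20.
Since t(5) = t(1) = 20, the sequence is eventually periodic: after a pre-period of length 1 it cycles with period 4.
For k ≥ 1, t(k) depends only on (k - 1) mod 4. (893 - 1) mod 4 = 0, so t(893) = t(1) = 20.

20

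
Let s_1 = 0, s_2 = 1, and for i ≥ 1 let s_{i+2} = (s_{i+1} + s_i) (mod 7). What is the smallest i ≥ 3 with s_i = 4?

13

We have s_1 = 0,  s_2 = 1,  s_3 = 1,  s_4 = 2,  s_5 = 3,  s_6 = 5,  s_7 = 1,  s_8 = 6,  s_9 = 0,  s_{10} = 6,  s_{11} = 6,  s_{12} = 5,  s_{13} = 4,  s_{14} = 2,  s_{15} = 6,  s_{16} = 1,  s_{17} = 0,  s_{18} = 1.
Since (s_{17}, s_{18}) = (s_1, s_2) = (0, 1) (two consecutive terms determine the rest), the sequence is periodic with period 16.
The value 4 first appears (with i ≥ 3) at s_{13}.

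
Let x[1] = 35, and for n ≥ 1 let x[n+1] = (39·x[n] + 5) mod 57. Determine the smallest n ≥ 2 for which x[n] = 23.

10

x[1] = 35,  x[2] = 2,  x[3] = 26,  x[4] = 50,  x[5] = 17,  x[6] = 41,  x[7] = 8,  x[8] = 32,  x[9] = 56,  x[10] = 23,  x[11] = 47,  x[12] = 14,  x[13] = 38,  x[14] = 5,  x[15] = 29,  x[16] = 53,  x[17] = 20,  x[18] = 44,  x[19] = 11,  x[20] = 35.
Since x[20] = x[1] = 35, the sequence is periodic with period 19.
The value 23 first appears (with n ≥ 2) at x[10].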